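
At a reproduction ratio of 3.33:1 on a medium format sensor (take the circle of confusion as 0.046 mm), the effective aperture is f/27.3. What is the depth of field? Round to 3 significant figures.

0.226 mm

At magnification m, DoF ≈ 2·N_eff·c/m² = 2 × 27.3 × 0.046 / 3.33² = 2.512 / 11.09 ≈ 0.226 mm.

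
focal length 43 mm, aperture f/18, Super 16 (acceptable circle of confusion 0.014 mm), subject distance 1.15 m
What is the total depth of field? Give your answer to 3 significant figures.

Hyperfocal distance H = f²/(N·c) + f = 43²/(18 × 0.014) + 43 = 1849/0.252 + 43 ≈ 7380.3 mm ≈ 7.380 m.
Near limit Dn = s·(H − f)/(H + s − 2f) = 1150 × (7380.3 − 43) / (7380.3 + 1150 − 2 × 43) = 1150 × 7337.3 / 8444.3 ≈ 999.24 mm.
Far limit Df = s·(H − f)/(H − s) = 1150 × (7380.3 − 43) / (7380.3 − 1150) = 1150 × 7337.3 / 6230.3 ≈ 1354.33 mm.
Depth of field = Df − Dn = 1354.33 − 999.24 ≈ 355.09 mm.

355 mm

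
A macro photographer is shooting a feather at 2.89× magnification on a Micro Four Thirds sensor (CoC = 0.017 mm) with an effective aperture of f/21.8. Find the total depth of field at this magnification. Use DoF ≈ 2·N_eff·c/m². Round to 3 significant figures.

0.0887 mm

At magnification m, DoF ≈ 2·N_eff·c/m² = 2 × 21.8 × 0.017 / 2.89² = 0.7412 / 8.352 ≈ 0.0887 mm.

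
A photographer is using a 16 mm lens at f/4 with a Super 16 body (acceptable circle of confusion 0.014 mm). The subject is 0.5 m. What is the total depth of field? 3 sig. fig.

Hyperfocal distance H = f²/(N·c) + f = 16²/(4 × 0.014) + 16 = 256/0.056 + 16 ≈ 4587.4 mm ≈ 4.587 m.
Near limit Dn = s·(H − f)/(H + s − 2f) = 500 × (4587.4 − 16) / (4587.4 + 500 − 2 × 16) = 500 × 4571.4 / 5055.4 ≈ 452.13 mm.
Far limit Df = s·(H − f)/(H − s) = 500 × (4587.4 − 16) / (4587.4 − 500) = 500 × 4571.4 / 4087.4 ≈ 559.21 mm.
Depth of field = Df − Dn = 559.21 − 452.13 ≈ 107.08 mm.

107 mm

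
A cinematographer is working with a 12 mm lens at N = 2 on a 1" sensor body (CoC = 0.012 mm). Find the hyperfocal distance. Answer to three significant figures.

Hyperfocal distance H = f²/(N·c) + f = 12²/(2 × 0.012) + 12 = 144/0.024 + 12 ≈ 6012.0 mm ≈ 6.01 m.

6.01 m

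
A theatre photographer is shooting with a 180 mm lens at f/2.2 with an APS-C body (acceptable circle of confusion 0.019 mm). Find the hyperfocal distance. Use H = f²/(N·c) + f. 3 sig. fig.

775 m

Hyperfocal distance H = f²/(N·c) + f = 180²/(2.2 × 0.019) + 180 = 32400/0.0418 + 180 ≈ 775299.6 mm ≈ 775 m.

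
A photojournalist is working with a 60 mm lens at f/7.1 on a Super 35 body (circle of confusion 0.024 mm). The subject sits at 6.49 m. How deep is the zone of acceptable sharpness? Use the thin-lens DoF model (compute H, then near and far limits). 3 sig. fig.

Hyperfocal distance H = f²/(N·c) + f = 60²/(7.1 × 0.024) + 60 = 3600/0.1704 + 60 ≈ 21186.8 mm ≈ 21.19 m.
Near limit Dn = s·(H − f)/(H + s − 2f) = 6490 × (21186.8 − 60) / (21186.8 + 6490 − 2 × 60) = 6490 × 21126.8 / 27556.8 ≈ 4975.6 mm.
Far limit Df = s·(H − f)/(H − s) = 6490 × (21186.8 − 60) / (21186.8 − 6490) = 6490 × 21126.8 / 14696.8 ≈ 9329.4 mm.
Depth of field = Df − Dn = 9329.4 − 4975.6 ≈ 4353.8 mm ≈ 4.35 m.

4.35 m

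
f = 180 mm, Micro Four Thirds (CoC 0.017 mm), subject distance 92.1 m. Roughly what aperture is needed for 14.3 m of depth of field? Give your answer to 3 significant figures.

Write h = H − f = f²/(N·c). The thin-lens limits are Dn = s·h/(h + (s−f)) and Df = s·h/(h − (s−f)), so DoF = Df − Dn = 2·s·(s−f)·h / (h² − (s−f)²).
That is a quadratic in h: DoF·h² − 2·s·(s−f)·h − DoF·(s−f)² = 0 ⇒ h = (s−f)·(s + √(s² + DoF²)) / DoF = 91920 × (92100 + √(92100² + 14300²)) / 14300 = 91920 × (92100 + 93203.5) / 14300 ≈ 1191126 mm.
Then N = f²/(c·h) = 180² / (0.017 × 1191126) = 32400 / 20249 ≈ 1.60.

f/1.60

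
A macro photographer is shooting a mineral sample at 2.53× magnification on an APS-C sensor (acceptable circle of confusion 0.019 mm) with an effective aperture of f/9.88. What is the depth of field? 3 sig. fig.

0.0587 mm

At magnification m, DoF ≈ 2·N_eff·c/m² = 2 × 9.88 × 0.019 / 2.53² = 0.3754 / 6.401 ≈ 0.0587 mm.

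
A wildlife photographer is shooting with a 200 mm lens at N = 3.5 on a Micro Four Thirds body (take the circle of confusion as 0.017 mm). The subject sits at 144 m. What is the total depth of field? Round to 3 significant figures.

64.6 m

Hyperfocal distance H = f²/(N·c) + f = 200²/(3.5 × 0.017) + 200 = 40000/0.0595 + 200 ≈ 672468.9 mm ≈ 672.5 m.
Near limit Dn = s·(H − f)/(H + s − 2f) = 144000 × (672468.9 − 200) / (672468.9 + 144000 − 2 × 200) = 144000 × 672268.9 / 816068.9 ≈ 118626 mm.
Far limit Df = s·(H − f)/(H − s) = 144000 × (672468.9 − 200) / (672468.9 − 144000) = 144000 × 672268.9 / 528468.9 ≈ 183183 mm.
Depth of field = Df − Dn = 183183 − 118626 ≈ 64557 mm ≈ 64.6 m.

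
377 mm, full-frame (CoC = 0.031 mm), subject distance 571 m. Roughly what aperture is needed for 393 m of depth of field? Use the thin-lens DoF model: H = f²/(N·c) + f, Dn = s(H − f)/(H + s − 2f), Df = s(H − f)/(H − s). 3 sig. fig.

f/2.50

Write h = H − f = f²/(N·c). The thin-lens limits are Dn = s·h/(h + (s−f)) and Df = s·h/(h − (s−f)), so DoF = Df − Dn = 2·s·(s−f)·h / (h² − (s−f)²).
That is a quadratic in h: DoF·h² − 2·s·(s−f)·h − DoF·(s−f)² = 0 ⇒ h = (s−f)·(s + √(s² + DoF²)) / DoF = 570623 × (571000 + √(571000² + 393000²)) / 393000 = 570623 × (571000 + 693174) / 393000 ≈ 1835539 mm.
Then N = f²/(c·h) = 377² / (0.031 × 1835539) = 142129 / 56902 ≈ 2.50.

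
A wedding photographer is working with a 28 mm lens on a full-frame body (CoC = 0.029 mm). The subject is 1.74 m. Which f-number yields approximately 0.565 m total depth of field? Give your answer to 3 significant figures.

Write h = H − f = f²/(N·c). The thin-lens limits are Dn = s·h/(h + (s−f)) and Df = s·h/(h − (s−f)), so DoF = Df − Dn = 2·s·(s−f)·h / (h² − (s−f)²).
That is a quadratic in h: DoF·h² − 2·s·(s−f)·h − DoF·(s−f)² = 0 ⇒ h = (s−f)·(s + √(s² + DoF²)) / DoF = 1712 × (1740 + √(1740² + 565²)) / 565 = 1712 × (1740 + 1829.43) / 565 ≈ 10816 mm.
Then N = f²/(c·h) = 28² / (0.029 × 10816) = 784 / 313.66 ≈ 2.50.

f/2.50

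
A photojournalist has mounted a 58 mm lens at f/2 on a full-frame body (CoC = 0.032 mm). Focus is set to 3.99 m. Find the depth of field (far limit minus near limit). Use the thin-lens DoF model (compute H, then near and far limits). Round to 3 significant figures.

Hyperfocal distance H = f²/(N·c) + f = 58²/(2 × 0.032) + 58 = 3364/0.064 + 58 ≈ 52620.5 mm ≈ 52.62 m.
Near limit Dn = s·(H − f)/(H + s − 2f) = 3990 × (52620.5 − 58) / (52620.5 + 3990 − 2 × 58) = 3990 × 52562.5 / 56494.5 ≈ 3712.30 mm.
Far limit Df = s·(H − f)/(H − s) = 3990 × (52620.5 − 58) / (52620.5 − 3990) = 3990 × 52562.5 / 48630.5 ≈ 4312.61 mm.
Depth of field = Df − Dn = 4312.61 − 3712.30 ≈ 600.31 mm ≈ 0.600 m.

0.600 m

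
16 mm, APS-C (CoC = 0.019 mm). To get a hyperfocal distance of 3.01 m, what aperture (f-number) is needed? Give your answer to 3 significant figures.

Rearrange H = f²/(N·c) + f for N: N = f² / ((H − f)·c).
N = 16² / ((3010 − 16) × 0.019) = 256 / 56.89 ≈ 4.50.

f/4.50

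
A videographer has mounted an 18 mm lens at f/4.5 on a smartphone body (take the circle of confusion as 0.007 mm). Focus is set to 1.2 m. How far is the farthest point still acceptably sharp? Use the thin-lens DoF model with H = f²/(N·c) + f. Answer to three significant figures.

1.36 m

Hyperfocal distance H = f²/(N·c) + f = 18²/(4.5 × 0.007) + 18 = 324/0.0315 + 18 ≈ 10303.7 mm ≈ 10.30 m.
Far limit Df = s·(H − f)/(H − s) = 1200 × (10303.7 − 18) / (10303.7 − 1200) = 1200 × 10285.7 / 9103.7 ≈ 1355.8 mm ≈ 1.36 m.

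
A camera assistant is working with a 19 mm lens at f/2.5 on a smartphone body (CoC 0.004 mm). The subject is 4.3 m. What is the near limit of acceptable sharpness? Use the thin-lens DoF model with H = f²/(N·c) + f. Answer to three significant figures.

3.84 m

Hyperfocal distance H = f²/(N·c) + f = 19²/(2.5 × 0.004) + 19 = 361/0.01 + 19 ≈ 36119.0 mm ≈ 36.12 m.
Near limit Dn = s·(H − f)/(H + s − 2f) = 4300 × (36119.0 − 19) / (36119.0 + 4300 − 2 × 19) = 4300 × 36100.0 / 40381.0 ≈ 3844.1 mm ≈ 3.84 m.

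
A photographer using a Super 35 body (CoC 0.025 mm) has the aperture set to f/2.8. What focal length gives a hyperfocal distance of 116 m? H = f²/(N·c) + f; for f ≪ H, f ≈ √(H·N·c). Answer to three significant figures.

From H = f²/(N·c) + f, with f ≪ H: f ≈ √(H·N·c) = √(116000 × 2.8 × 0.025) = √8120.0 ≈ 90.11 mm.
The +f correction barely moves this — solving exactly, f² + N·c·f − N·c·H = 0 ⇒ f = (−N·c + √((N·c)² + 4·N·c·H))/2 = (−0.07 + √32480)/2 ≈ 90.076 mm, so f ≈ 90.1 mm.

90.1 mm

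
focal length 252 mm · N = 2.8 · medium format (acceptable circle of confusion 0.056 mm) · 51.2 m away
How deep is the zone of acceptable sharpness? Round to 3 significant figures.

Hyperfocal distance H = f²/(N·c) + f = 252²/(2.8 × 0.056) + 252 = 63504/0.1568 + 252 ≈ 405252.0 mm ≈ 405.3 m.
Near limit Dn = s·(H − f)/(H + s − 2f) = 51200 × (405252.0 − 252) / (405252.0 + 51200 − 2 × 252) = 51200 × 405000.0 / 455948.0 ≈ 45479 mm.
Far limit Df = s·(H − f)/(H − s) = 51200 × (405252.0 − 252) / (405252.0 − 51200) = 51200 × 405000.0 / 354052.0 ≈ 58568 mm.
Depth of field = Df − Dn = 58568 − 45479 ≈ 13089 mm ≈ 13.1 m.

13.1 m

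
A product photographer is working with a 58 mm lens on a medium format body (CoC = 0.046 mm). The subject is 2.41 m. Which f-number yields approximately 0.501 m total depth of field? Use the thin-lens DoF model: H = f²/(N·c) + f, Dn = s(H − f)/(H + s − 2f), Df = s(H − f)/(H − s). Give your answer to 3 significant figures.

f/3.20

Write h = H − f = f²/(N·c). The thin-lens limits are Dn = s·h/(h + (s−f)) and Df = s·h/(h − (s−f)), so DoF = Df − Dn = 2·s·(s−f)·h / (h² − (s−f)²).
That is a quadratic in h: DoF·h² − 2·s·(s−f)·h − DoF·(s−f)² = 0 ⇒ h = (s−f)·(s + √(s² + DoF²)) / DoF = 2352 × (2410 + √(2410² + 501²)) / 501 = 2352 × (2410 + 2461.52) / 501 ≈ 22870 mm.
Then N = f²/(c·h) = 58² / (0.046 × 22870) = 3364 / 1052.0 ≈ 3.20.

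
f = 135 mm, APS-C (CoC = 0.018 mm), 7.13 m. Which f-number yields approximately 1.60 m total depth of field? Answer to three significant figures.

Write h = H − f = f²/(N·c). The thin-lens limits are Dn = s·h/(h + (s−f)) and Df = s·h/(h − (s−f)), so DoF = Df − Dn = 2·s·(s−f)·h / (h² − (s−f)²).
That is a quadratic in h: DoF·h² − 2·s·(s−f)·h − DoF·(s−f)² = 0 ⇒ h = (s−f)·(s + √(s² + DoF²)) / DoF = 6995 × (7130 + √(7130² + 1600²)) / 1600 = 6995 × (7130 + 7307.32) / 1600 ≈ 63118 mm.
Then N = f²/(c·h) = 135² / (0.018 × 63118) = 18225 / 1136.1 ≈ 16.

f/16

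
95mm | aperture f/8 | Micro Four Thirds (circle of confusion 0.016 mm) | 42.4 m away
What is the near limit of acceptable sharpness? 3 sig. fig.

Hyperfocal distance H = f²/(N·c) + f = 95²/(8 × 0.016) + 95 = 9025/0.128 + 95 ≈ 70602.8 mm ≈ 70.60 m.
Near limit Dn = s·(H − f)/(H + s − 2f) = 42400 × (70602.8 − 95) / (70602.8 + 42400 − 2 × 95) = 42400 × 70507.8 / 112812.8 ≈ 26500 mm ≈ 26.5 m.

26.5 m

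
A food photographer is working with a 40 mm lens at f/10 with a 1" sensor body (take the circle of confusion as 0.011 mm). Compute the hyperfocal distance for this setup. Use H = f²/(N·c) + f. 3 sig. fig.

Hyperfocal distance H = f²/(N·c) + f = 40²/(10 × 0.011) + 40 = 1600/0.11 + 40 ≈ 14585.5 mm ≈ 14.6 m.

14.6 m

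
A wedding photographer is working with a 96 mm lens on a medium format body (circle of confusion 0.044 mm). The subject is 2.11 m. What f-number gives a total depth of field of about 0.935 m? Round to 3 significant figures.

Write h = H − f = f²/(N·c). The thin-lens limits are Dn = s·h/(h + (s−f)) and Df = s·h/(h − (s−f)), so DoF = Df − Dn = 2·s·(s−f)·h / (h² − (s−f)²).
That is a quadratic in h: DoF·h² − 2·s·(s−f)·h − DoF·(s−f)² = 0 ⇒ h = (s−f)·(s + √(s² + DoF²)) / DoF = 2014 × (2110 + √(2110² + 935²)) / 935 = 2014 × (2110 + 2307.88) / 935 ≈ 9516.2 mm.
Then N = f²/(c·h) = 96² / (0.044 × 9516.2) = 9216 / 418.71 ≈ 22.

f/22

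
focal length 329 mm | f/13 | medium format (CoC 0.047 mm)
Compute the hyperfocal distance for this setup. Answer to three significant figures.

177 m

Hyperfocal distance H = f²/(N·c) + f = 329²/(13 × 0.047) + 329 = 108241/0.611 + 329 ≈ 177482.8 mm ≈ 177 m.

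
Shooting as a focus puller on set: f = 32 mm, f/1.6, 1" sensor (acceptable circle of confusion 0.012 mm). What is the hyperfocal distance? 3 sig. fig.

Hyperfocal distance H = f²/(N·c) + f = 32²/(1.6 × 0.012) + 32 = 1024/0.0192 + 32 ≈ 53365.3 mm ≈ 53.4 m.

53.4 m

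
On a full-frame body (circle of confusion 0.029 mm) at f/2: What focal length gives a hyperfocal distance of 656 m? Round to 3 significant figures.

From H = f²/(N·c) + f, with f ≪ H: f ≈ √(H·N·c) = √(656000 × 2 × 0.029) = √38048 ≈ 195.1 mm.
The +f correction barely moves this — solving exactly, f² + N·c·f − N·c·H = 0 ⇒ f = (−N·c + √((N·c)² + 4·N·c·H))/2 = (−0.058 + √152192)/2 ≈ 195.03 mm, so f ≈ 195 mm.

195 mm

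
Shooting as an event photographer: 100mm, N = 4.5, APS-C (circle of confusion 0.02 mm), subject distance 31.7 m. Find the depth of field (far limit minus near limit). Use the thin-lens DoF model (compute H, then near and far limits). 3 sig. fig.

19.6 m

Hyperfocal distance H = f²/(N·c) + f = 100²/(4.5 × 0.02) + 100 = 10000/0.09 + 100 ≈ 111211.1 mm ≈ 111.2 m.
Near limit Dn = s·(H − f)/(H + s − 2f) = 31700 × (111211.1 − 100) / (111211.1 + 31700 − 2 × 100) = 31700 × 111111.1 / 142711.1 ≈ 24681 mm.
Far limit Df = s·(H − f)/(H − s) = 31700 × (111211.1 − 100) / (111211.1 − 31700) = 31700 × 111111.1 / 79511.1 ≈ 44298 mm.
Depth of field = Df − Dn = 44298 − 24681 ≈ 19617 mm ≈ 19.6 m.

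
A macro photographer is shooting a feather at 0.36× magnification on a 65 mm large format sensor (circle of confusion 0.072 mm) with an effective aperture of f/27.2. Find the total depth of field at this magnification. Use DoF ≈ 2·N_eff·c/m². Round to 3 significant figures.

At magnification m, DoF ≈ 2·N_eff·c/m² = 2 × 27.2 × 0.072 / 0.36² = 3.917 / 0.1296 ≈ 30.2 mm.

30.2 mm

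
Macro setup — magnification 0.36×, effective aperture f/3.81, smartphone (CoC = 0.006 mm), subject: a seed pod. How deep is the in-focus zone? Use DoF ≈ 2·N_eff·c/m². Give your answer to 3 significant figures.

At magnification m, DoF ≈ 2·N_eff·c/m² = 2 × 3.81 × 0.006 / 0.36² = 0.04572 / 0.1296 ≈ 0.353 mm.

0.353 mm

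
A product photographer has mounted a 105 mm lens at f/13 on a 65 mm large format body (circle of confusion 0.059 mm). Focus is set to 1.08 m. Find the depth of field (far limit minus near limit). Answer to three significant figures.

Hyperfocal distance H = f²/(N·c) + f = 105²/(13 × 0.059) + 105 = 11025/0.767 + 105 ≈ 14479.2 mm ≈ 14.48 m.
Near limit Dn = s·(H − f)/(H + s − 2f) = 1080 × (14479.2 − 105) / (14479.2 + 1080 − 2 × 105) = 1080 × 14374.2 / 15349.2 ≈ 1011.40 mm.
Far limit Df = s·(H − f)/(H − s) = 1080 × (14479.2 − 105) / (14479.2 − 1080) = 1080 × 14374.2 / 13399.2 ≈ 1158.59 mm.
Depth of field = Df − Dn = 1158.59 − 1011.40 ≈ 147.19 mm.

147 mm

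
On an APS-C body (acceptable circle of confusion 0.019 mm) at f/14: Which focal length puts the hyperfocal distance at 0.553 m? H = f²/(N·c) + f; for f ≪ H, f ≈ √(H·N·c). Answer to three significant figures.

From H = f²/(N·c) + f, with f ≪ H: f ≈ √(H·N·c) = √(553 × 14 × 0.019) = √147.10 ≈ 12.13 mm.
Exact: f² + N·c·f − N·c·H = 0 ⇒ f = (−N·c + √((N·c)² + 4·N·c·H))/2 = (−0.266 + √588.46)/2 ≈ 11.996 mm ≈ 12.0 mm.

12.0 mm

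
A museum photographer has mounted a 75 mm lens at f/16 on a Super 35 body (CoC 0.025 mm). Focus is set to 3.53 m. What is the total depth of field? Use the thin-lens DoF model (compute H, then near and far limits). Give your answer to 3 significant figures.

Hyperfocal distance H = f²/(N·c) + f = 75²/(16 × 0.025) + 75 = 5625/0.4 + 75 ≈ 14137.5 mm ≈ 14.14 m.
Near limit Dn = s·(H − f)/(H + s − 2f) = 3530 × (14137.5 − 75) / (14137.5 + 3530 − 2 × 75) = 3530 × 14062.5 / 17517.5 ≈ 2833.8 mm.
Far limit Df = s·(H − f)/(H − s) = 3530 × (14137.5 − 75) / (14137.5 − 3530) = 3530 × 14062.5 / 10607.5 ≈ 4679.8 mm.
Depth of field = Df − Dn = 4679.8 − 2833.8 ≈ 1846.0 mm ≈ 1.85 m.

1.85 m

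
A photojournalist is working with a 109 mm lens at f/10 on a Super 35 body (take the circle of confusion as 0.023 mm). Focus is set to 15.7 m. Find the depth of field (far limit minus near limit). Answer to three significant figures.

Hyperfocal distance H = f²/(N·c) + f = 109²/(10 × 0.023) + 109 = 11881/0.23 + 109 ≈ 51765.5 mm ≈ 51.77 m.
Near limit Dn = s·(H − f)/(H + s − 2f) = 15700 × (51765.5 − 109) / (51765.5 + 15700 − 2 × 109) = 15700 × 51656.5 / 67247.5 ≈ 12060 mm.
Far limit Df = s·(H − f)/(H − s) = 15700 × (51765.5 − 109) / (51765.5 − 15700) = 15700 × 51656.5 / 36065.5 ≈ 22487 mm.
Depth of field = Df − Dn = 22487 − 12060 ≈ 10427 mm ≈ 10.4 m.

10.4 m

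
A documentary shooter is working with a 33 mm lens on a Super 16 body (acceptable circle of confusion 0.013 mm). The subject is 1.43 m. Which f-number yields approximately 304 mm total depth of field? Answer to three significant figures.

Write h = H − f = f²/(N·c). The thin-lens limits are Dn = s·h/(h + (s−f)) and Df = s·h/(h − (s−f)), so DoF = Df − Dn = 2·s·(s−f)·h / (h² − (s−f)²).
That is a quadratic in h: DoF·h² − 2·s·(s−f)·h − DoF·(s−f)² = 0 ⇒ h = (s−f)·(s + √(s² + DoF²)) / DoF = 1397 × (1430 + √(1430² + 304²)) / 304 = 1397 × (1430 + 1461.96) / 304 ≈ 13290 mm.
Then N = f²/(c·h) = 33² / (0.013 × 13290) = 1089 / 172.77 ≈ 6.30.

f/6.30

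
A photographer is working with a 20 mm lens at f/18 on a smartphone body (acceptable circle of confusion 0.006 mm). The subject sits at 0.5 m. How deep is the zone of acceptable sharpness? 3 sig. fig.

132 mm

Hyperfocal distance H = f²/(N·c) + f = 20²/(18 × 0.006) + 20 = 400/0.108 + 20 ≈ 3723.7 mm ≈ 3.724 m.
Near limit Dn = s·(H − f)/(H + s − 2f) = 500 × (3723.7 − 20) / (3723.7 + 500 − 2 × 20) = 500 × 3703.7 / 4183.7 ≈ 442.63 mm.
Far limit Df = s·(H − f)/(H − s) = 500 × (3723.7 − 20) / (3723.7 − 500) = 500 × 3703.7 / 3223.7 ≈ 574.45 mm.
Depth of field = Df − Dn = 574.45 − 442.63 ≈ 131.82 mm.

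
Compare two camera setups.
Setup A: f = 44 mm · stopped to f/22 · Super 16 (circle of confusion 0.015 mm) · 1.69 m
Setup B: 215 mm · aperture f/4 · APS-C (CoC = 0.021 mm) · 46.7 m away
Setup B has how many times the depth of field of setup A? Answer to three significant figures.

Setup A: H = 44²/(22×0.015) + 44 ≈ 5910.7 mm; DoF = Df − Dn = 2349.1 − 1319.7 ≈ 1029.4 mm.
Setup B: H = 215²/(4×0.021) + 215 ≈ 550512.6 mm; DoF = Df − Dn = 51008.8 − 43062.4 ≈ 7946.4 mm.
Ratio = 7946.4 / 1029.4 ≈ 7.72.

7.72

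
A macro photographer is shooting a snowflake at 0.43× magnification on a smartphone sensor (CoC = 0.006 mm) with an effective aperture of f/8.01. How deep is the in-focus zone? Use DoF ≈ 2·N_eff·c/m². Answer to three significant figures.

At magnification m, DoF ≈ 2·N_eff·c/m² = 2 × 8.01 × 0.006 / 0.43² = 0.09612 / 0.1849 ≈ 0.52 mm.

0.520 mm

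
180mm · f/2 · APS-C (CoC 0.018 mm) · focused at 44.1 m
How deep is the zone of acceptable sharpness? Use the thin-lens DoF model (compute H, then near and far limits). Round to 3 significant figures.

4.31 m

Hyperfocal distance H = f²/(N·c) + f = 180²/(2 × 0.018) + 180 = 32400/0.036 + 180 ≈ 900180.0 mm ≈ 900.2 m.
Near limit Dn = s·(H − f)/(H + s − 2f) = 44100 × (900180.0 − 180) / (900180.0 + 44100 − 2 × 180) = 44100 × 900000.0 / 943920.0 ≈ 42048.1 mm.
Far limit Df = s·(H − f)/(H − s) = 44100 × (900180.0 − 180) / (900180.0 − 44100) = 44100 × 900000.0 / 856080.0 ≈ 46362.5 mm.
Depth of field = Df − Dn = 46362.5 − 42048.1 ≈ 4314.4 mm ≈ 4.31 m.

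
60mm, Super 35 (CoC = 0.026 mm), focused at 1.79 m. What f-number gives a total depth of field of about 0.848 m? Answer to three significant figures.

Write h = H − f = f²/(N·c). The thin-lens limits are Dn = s·h/(h + (s−f)) and Df = s·h/(h − (s−f)), so DoF = Df − Dn = 2·s·(s−f)·h / (h² − (s−f)²).
That is a quadratic in h: DoF·h² − 2·s·(s−f)·h − DoF·(s−f)² = 0 ⇒ h = (s−f)·(s + √(s² + DoF²)) / DoF = 1730 × (1790 + √(1790² + 848²)) / 848 = 1730 × (1790 + 1980.71) / 848 ≈ 7692.6 mm.
Then N = f²/(c·h) = 60² / (0.026 × 7692.6) = 3600 / 200.01 ≈ 18.

f/18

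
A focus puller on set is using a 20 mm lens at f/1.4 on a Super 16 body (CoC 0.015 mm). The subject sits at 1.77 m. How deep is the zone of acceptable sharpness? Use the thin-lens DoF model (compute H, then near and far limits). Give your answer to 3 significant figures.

Hyperfocal distance H = f²/(N·c) + f = 20²/(1.4 × 0.015) + 20 = 400/0.021 + 20 ≈ 19067.6 mm ≈ 19.07 m.
Near limit Dn = s·(H − f)/(H + s − 2f) = 1770 × (19067.6 − 20) / (19067.6 + 1770 − 2 × 20) = 1770 × 19047.6 / 20797.6 ≈ 1621.06 mm.
Far limit Df = s·(H − f)/(H − s) = 1770 × (19067.6 − 20) / (19067.6 − 1770) = 1770 × 19047.6 / 17297.6 ≈ 1949.07 mm.
Depth of field = Df − Dn = 1949.07 − 1621.06 ≈ 328.01 mm.

328 mm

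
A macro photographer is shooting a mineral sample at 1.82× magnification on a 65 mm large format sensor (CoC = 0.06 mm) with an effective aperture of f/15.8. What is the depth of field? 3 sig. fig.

At magnification m, DoF ≈ 2·N_eff·c/m² = 2 × 15.8 × 0.06 / 1.82² = 1.896 / 3.312 ≈ 0.572 mm.

0.572 mm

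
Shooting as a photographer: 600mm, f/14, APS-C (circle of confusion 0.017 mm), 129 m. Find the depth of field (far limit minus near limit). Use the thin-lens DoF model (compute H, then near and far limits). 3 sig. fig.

22.1 m

Hyperfocal distance H = f²/(N·c) + f = 600²/(14 × 0.017) + 600 = 360000/0.238 + 600 ≈ 1513205.0 mm ≈ 1513 m.
Near limit Dn = s·(H − f)/(H + s − 2f) = 129000 × (1513205.0 − 600) / (1513205.0 + 129000 − 2 × 600) = 129000 × 1512605.0 / 1641005.0 ≈ 118906 mm.
Far limit Df = s·(H − f)/(H − s) = 129000 × (1513205.0 − 600) / (1513205.0 − 129000) = 129000 × 1512605.0 / 1384205.0 ≈ 140966 mm.
Depth of field = Df − Dn = 140966 − 118906 ≈ 22060 mm ≈ 22.1 m.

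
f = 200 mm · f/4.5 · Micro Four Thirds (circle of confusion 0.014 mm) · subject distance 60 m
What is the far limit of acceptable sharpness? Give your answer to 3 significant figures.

66.2 m

Hyperfocal distance H = f²/(N·c) + f = 200²/(4.5 × 0.014) + 200 = 40000/0.063 + 200 ≈ 635120.6 mm ≈ 635.1 m.
Far limit Df = s·(H − f)/(H − s) = 60000 × (635120.6 − 200) / (635120.6 − 60000) = 60000 × 634920.6 / 575120.6 ≈ 66239 mm ≈ 66.2 m.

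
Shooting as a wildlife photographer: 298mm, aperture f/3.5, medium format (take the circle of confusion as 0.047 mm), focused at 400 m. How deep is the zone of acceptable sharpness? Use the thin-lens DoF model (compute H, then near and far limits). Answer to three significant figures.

1310 m

Hyperfocal distance H = f²/(N·c) + f = 298²/(3.5 × 0.047) + 298 = 88804/0.1645 + 298 ≈ 540139.9 mm ≈ 540.1 m.
Near limit Dn = s·(H − f)/(H + s − 2f) = 400000 × (540139.9 − 298) / (540139.9 + 400000 − 2 × 298) = 400000 × 539841.9 / 939543.9 ≈ 229831 mm.
Far limit Df = s·(H − f)/(H − s) = 400000 × (540139.9 − 298) / (540139.9 − 400000) = 400000 × 539841.9 / 140139.9 ≈ 1540865 mm.
Depth of field = Df − Dn = 1540865 − 229831 ≈ 1311034 mm ≈ 1310 m.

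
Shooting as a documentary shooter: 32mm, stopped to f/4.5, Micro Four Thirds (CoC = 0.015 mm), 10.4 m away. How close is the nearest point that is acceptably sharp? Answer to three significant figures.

Hyperfocal distance H = f²/(N·c) + f = 32²/(4.5 × 0.015) + 32 = 1024/0.0675 + 32 ≈ 15202.4 mm ≈ 15.20 m.
Near limit Dn = s·(H − f)/(H + s − 2f) = 10400 × (15202.4 − 32) / (15202.4 + 10400 − 2 × 32) = 10400 × 15170.4 / 25538.4 ≈ 6177.8 mm ≈ 6.18 m.

6.18 m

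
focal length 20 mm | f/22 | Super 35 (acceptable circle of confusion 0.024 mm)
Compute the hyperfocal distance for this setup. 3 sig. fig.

Hyperfocal distance H = f²/(N·c) + f = 20²/(22 × 0.024) + 20 = 400/0.528 + 20 ≈ 777.6 mm ≈ 0.778 m.

0.778 m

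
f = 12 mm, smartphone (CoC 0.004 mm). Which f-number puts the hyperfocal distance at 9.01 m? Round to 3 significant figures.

f/4

Rearrange H = f²/(N·c) + f for N: N = f² / ((H − f)·c).
N = 12² / ((9010 − 12) × 0.004) = 144 / 35.99 ≈ 4.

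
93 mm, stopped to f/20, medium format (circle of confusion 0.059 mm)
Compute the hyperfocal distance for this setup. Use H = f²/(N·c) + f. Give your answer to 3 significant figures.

Hyperfocal distance H = f²/(N·c) + f = 93²/(20 × 0.059) + 93 = 8649/1.18 + 93 ≈ 7422.7 mm ≈ 7.42 m.

7.42 m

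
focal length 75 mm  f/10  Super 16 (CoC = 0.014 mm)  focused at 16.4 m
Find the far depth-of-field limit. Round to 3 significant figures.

Hyperfocal distance H = f²/(N·c) + f = 75²/(10 × 0.014) + 75 = 5625/0.14 + 75 ≈ 40253.6 mm ≈ 40.25 m.
Far limit Df = s·(H − f)/(H − s) = 16400 × (40253.6 − 75) / (40253.6 − 16400) = 16400 × 40178.6 / 23853.6 ≈ 27624 mm ≈ 27.6 m.

27.6 m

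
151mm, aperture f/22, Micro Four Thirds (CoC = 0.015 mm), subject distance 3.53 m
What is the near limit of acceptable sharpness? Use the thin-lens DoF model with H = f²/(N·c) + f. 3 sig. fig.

3.37 m

Hyperfocal distance H = f²/(N·c) + f = 151²/(22 × 0.015) + 151 = 22801/0.33 + 151 ≈ 69244.9 mm ≈ 69.24 m.
Near limit Dn = s·(H − f)/(H + s − 2f) = 3530 × (69244.9 − 151) / (69244.9 + 3530 − 2 × 151) = 3530 × 69093.9 / 72472.9 ≈ 3365.4 mm ≈ 3.37 m.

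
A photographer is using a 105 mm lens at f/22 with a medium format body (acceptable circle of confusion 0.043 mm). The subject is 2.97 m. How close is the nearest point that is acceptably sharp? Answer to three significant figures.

2.38 m

Hyperfocal distance H = f²/(N·c) + f = 105²/(22 × 0.043) + 105 = 11025/0.946 + 105 ≈ 11759.3 mm ≈ 11.76 m.
Near limit Dn = s·(H − f)/(H + s − 2f) = 2970 × (11759.3 − 105) / (11759.3 + 2970 − 2 × 105) = 2970 × 11654.3 / 14519.3 ≈ 2384.0 mm ≈ 2.38 m.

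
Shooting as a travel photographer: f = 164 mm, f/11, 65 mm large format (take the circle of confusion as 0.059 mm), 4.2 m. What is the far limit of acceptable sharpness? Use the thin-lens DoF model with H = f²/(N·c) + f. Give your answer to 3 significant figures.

4.65 m

Hyperfocal distance H = f²/(N·c) + f = 164²/(11 × 0.059) + 164 = 26896/0.649 + 164 ≈ 41606.2 mm ≈ 41.61 m.
Far limit Df = s·(H − f)/(H − s) = 4200 × (41606.2 − 164) / (41606.2 − 4200) = 4200 × 41442.2 / 37406.2 ≈ 4653.2 mm ≈ 4.65 m.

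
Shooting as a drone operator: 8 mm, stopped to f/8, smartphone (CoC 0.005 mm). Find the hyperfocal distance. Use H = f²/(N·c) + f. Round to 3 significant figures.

Hyperfocal distance H = f²/(N·c) + f = 8²/(8 × 0.005) + 8 = 64/0.04 + 8 ≈ 1608.0 mm ≈ 1.61 m.

1.61 m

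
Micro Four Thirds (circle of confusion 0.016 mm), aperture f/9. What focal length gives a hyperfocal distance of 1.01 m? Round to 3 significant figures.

From H = f²/(N·c) + f, with f ≪ H: f ≈ √(H·N·c) = √(1010 × 9 × 0.016) = √145.44 ≈ 12.06 mm.
Exact: f² + N·c·f − N·c·H = 0 ⇒ f = (−N·c + √((N·c)² + 4·N·c·H))/2 = (−0.144 + √581.78)/2 ≈ 11.988 mm ≈ 12.0 mm.

12.0 mm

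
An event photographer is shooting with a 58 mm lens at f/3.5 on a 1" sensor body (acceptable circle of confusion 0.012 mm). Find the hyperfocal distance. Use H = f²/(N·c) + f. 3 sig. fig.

80.2 m

Hyperfocal distance H = f²/(N·c) + f = 58²/(3.5 × 0.012) + 58 = 3364/0.042 + 58 ≈ 80153.2 mm ≈ 80.2 m.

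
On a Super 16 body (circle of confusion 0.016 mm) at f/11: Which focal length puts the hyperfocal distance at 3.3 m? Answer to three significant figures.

24.0 mm

From H = f²/(N·c) + f, with f ≪ H: f ≈ √(H·N·c) = √(3300 × 11 × 0.016) = √580.80 ≈ 24.10 mm.
Exact: f² + N·c·f − N·c·H = 0 ⇒ f = (−N·c + √((N·c)² + 4·N·c·H))/2 = (−0.176 + √2323.2)/2 ≈ 24.012 mm ≈ 24.0 mm.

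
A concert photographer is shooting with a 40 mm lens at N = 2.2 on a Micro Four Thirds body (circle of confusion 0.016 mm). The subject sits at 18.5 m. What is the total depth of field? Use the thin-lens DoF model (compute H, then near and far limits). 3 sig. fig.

Hyperfocal distance H = f²/(N·c) + f = 40²/(2.2 × 0.016) + 40 = 1600/0.0352 + 40 ≈ 45494.5 mm ≈ 45.49 m.
Near limit Dn = s·(H − f)/(H + s − 2f) = 18500 × (45494.5 − 40) / (45494.5 + 18500 − 2 × 40) = 18500 × 45454.5 / 63914.5 ≈ 13157 mm.
Far limit Df = s·(H − f)/(H − s) = 18500 × (45494.5 − 40) / (45494.5 − 18500) = 18500 × 45454.5 / 26994.5 ≈ 31151 mm.
Depth of field = Df − Dn = 31151 − 13157 ≈ 17994 mm ≈ 18.0 m.

18.0 m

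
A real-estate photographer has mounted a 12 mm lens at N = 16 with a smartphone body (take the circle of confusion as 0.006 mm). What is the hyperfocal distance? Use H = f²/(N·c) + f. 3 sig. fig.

Hyperfocal distance H = f²/(N·c) + f = 12²/(16 × 0.006) + 12 = 144/0.096 + 12 ≈ 1512.0 mm ≈ 1.51 m.

1.51 m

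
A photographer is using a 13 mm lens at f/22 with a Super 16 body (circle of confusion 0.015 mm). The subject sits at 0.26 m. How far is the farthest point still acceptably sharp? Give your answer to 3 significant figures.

0.502 m

Hyperfocal distance H = f²/(N·c) + f = 13²/(22 × 0.015) + 13 = 169/0.33 + 13 ≈ 525.1 mm ≈ 0.525 m.
Far limit Df = s·(H − f)/(H − s) = 260 × (525.1 − 13) / (525.1 − 260) = 260 × 512.1 / 265.1 ≈ 502.23 mm ≈ 0.502 m.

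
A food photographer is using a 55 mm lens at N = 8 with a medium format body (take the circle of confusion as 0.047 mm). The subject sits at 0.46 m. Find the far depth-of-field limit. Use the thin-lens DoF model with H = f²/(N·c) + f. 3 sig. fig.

484 mm

Hyperfocal distance H = f²/(N·c) + f = 55²/(8 × 0.047) + 55 = 3025/0.376 + 55 ≈ 8100.2 mm ≈ 8.100 m.
Far limit Df = s·(H − f)/(H − s) = 460 × (8100.2 − 55) / (8100.2 − 460) = 460 × 8045.2 / 7640.2 ≈ 484.38 mm.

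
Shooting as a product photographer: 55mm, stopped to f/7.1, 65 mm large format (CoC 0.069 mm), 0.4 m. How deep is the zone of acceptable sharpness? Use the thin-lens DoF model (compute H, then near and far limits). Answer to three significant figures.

44.8 mm

Hyperfocal distance H = f²/(N·c) + f = 55²/(7.1 × 0.069) + 55 = 3025/0.4899 + 55 ≈ 6229.7 mm ≈ 6.230 m.
Near limit Dn = s·(H − f)/(H + s − 2f) = 400 × (6229.7 − 55) / (6229.7 + 400 − 2 × 55) = 400 × 6174.7 / 6519.7 ≈ 378.833 mm.
Far limit Df = s·(H − f)/(H − s) = 400 × (6229.7 − 55) / (6229.7 − 400) = 400 × 6174.7 / 5829.7 ≈ 423.672 mm.
Depth of field = Df − Dn = 423.672 − 378.833 ≈ 44.839 mm.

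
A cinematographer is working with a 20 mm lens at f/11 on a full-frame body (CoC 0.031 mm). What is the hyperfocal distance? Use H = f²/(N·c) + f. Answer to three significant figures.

Hyperfocal distance H = f²/(N·c) + f = 20²/(11 × 0.031) + 20 = 400/0.341 + 20 ≈ 1193.0 mm ≈ 1.19 m.

1.19 m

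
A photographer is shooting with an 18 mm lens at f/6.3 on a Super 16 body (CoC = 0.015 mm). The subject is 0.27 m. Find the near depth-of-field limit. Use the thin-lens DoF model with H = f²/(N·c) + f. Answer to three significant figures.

Hyperfocal distance H = f²/(N·c) + f = 18²/(6.3 × 0.015) + 18 = 324/0.0945 + 18 ≈ 3446.6 mm ≈ 3.447 m.
Near limit Dn = s·(H − f)/(H + s − 2f) = 270 × (3446.6 − 18) / (3446.6 + 270 − 2 × 18) = 270 × 3428.6 / 3680.6 ≈ 251.51 mm.

252 mm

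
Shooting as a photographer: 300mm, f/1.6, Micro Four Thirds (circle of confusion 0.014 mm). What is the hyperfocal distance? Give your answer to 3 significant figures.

4020 m

Hyperfocal distance H = f²/(N·c) + f = 300²/(1.6 × 0.014) + 300 = 90000/0.0224 + 300 ≈ 4018157.1 mm ≈ 4020 m.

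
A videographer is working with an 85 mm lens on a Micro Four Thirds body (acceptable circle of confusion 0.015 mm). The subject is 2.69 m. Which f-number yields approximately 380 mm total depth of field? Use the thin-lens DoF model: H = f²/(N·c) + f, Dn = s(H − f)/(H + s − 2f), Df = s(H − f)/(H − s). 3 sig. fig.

f/13

Write h = H − f = f²/(N·c). The thin-lens limits are Dn = s·h/(h + (s−f)) and Df = s·h/(h − (s−f)), so DoF = Df − Dn = 2·s·(s−f)·h / (h² − (s−f)²).
That is a quadratic in h: DoF·h² − 2·s·(s−f)·h − DoF·(s−f)² = 0 ⇒ h = (s−f)·(s + √(s² + DoF²)) / DoF = 2605 × (2690 + √(2690² + 380²)) / 380 = 2605 × (2690 + 2716.71) / 380 ≈ 37064 mm.
Then N = f²/(c·h) = 85² / (0.015 × 37064) = 7225 / 555.97 ≈ 13.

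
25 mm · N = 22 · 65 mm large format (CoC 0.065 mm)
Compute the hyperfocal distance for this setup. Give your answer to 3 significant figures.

Hyperfocal distance H = f²/(N·c) + f = 25²/(22 × 0.065) + 25 = 625/1.43 + 25 ≈ 462.1 mm ≈ 0.462 m.

462 mm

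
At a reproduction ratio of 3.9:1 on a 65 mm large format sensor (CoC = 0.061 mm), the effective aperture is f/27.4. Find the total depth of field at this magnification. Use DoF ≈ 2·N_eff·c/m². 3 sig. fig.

0.220 mm

At magnification m, DoF ≈ 2·N_eff·c/m² = 2 × 27.4 × 0.061 / 3.9² = 3.343 / 15.21 ≈ 0.22 mm.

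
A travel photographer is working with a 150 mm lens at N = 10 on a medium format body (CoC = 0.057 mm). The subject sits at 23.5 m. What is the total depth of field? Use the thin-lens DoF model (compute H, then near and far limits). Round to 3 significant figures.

42.8 m

Hyperfocal distance H = f²/(N·c) + f = 150²/(10 × 0.057) + 150 = 22500/0.57 + 150 ≈ 39623.7 mm ≈ 39.62 m.
Near limit Dn = s·(H − f)/(H + s − 2f) = 23500 × (39623.7 − 150) / (39623.7 + 23500 − 2 × 150) = 23500 × 39473.7 / 62823.7 ≈ 14766 mm.
Far limit Df = s·(H − f)/(H − s) = 23500 × (39623.7 − 150) / (39623.7 − 23500) = 23500 × 39473.7 / 16123.7 ≈ 57532 mm.
Depth of field = Df − Dn = 57532 − 14766 ≈ 42766 mm ≈ 42.8 m.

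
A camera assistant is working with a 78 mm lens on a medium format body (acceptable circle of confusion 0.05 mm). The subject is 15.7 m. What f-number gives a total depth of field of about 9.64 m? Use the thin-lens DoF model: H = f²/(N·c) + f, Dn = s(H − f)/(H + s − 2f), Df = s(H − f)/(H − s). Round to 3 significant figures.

f/2.20

Write h = H − f = f²/(N·c). The thin-lens limits are Dn = s·h/(h + (s−f)) and Df = s·h/(h − (s−f)), so DoF = Df − Dn = 2·s·(s−f)·h / (h² − (s−f)²).
That is a quadratic in h: DoF·h² − 2·s·(s−f)·h − DoF·(s−f)² = 0 ⇒ h = (s−f)·(s + √(s² + DoF²)) / DoF = 15622 × (15700 + √(15700² + 9640²)) / 9640 = 15622 × (15700 + 18423.3) / 9640 ≈ 55298 mm.
Then N = f²/(c·h) = 78² / (0.05 × 55298) = 6084 / 2764.9 ≈ 2.20.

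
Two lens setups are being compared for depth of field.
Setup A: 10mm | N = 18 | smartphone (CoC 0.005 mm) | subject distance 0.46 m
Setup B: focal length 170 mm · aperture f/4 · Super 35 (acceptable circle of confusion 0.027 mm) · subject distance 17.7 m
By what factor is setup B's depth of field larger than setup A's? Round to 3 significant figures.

5.23

Setup A: H = 10²/(18×0.005) + 10 ≈ 1121.1 mm; DoF = Df − Dn = 773.11 − 327.40 ≈ 445.71 mm.
Setup B: H = 170²/(4×0.027) + 170 ≈ 267762.6 mm; DoF = Df − Dn = 18940.8 − 16611.8 ≈ 2329.0 mm.
Ratio = 2329.0 / 445.71 ≈ 5.23.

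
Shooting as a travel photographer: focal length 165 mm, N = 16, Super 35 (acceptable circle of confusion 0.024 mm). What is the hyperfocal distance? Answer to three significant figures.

Hyperfocal distance H = f²/(N·c) + f = 165²/(16 × 0.024) + 165 = 27225/0.384 + 165 ≈ 71063.4 mm ≈ 71.1 m.

71.1 m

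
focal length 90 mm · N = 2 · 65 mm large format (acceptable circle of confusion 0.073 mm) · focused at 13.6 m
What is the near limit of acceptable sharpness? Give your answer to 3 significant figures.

10.9 m

Hyperfocal distance H = f²/(N·c) + f = 90²/(2 × 0.073) + 90 = 8100/0.146 + 90 ≈ 55569.5 mm ≈ 55.57 m.
Near limit Dn = s·(H − f)/(H + s − 2f) = 13600 × (55569.5 − 90) / (55569.5 + 13600 − 2 × 90) = 13600 × 55479.5 / 68989.5 ≈ 10937 mm ≈ 10.9 m.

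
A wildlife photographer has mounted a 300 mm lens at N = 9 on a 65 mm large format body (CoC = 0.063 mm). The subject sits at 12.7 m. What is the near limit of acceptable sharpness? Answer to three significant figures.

11.8 m

Hyperfocal distance H = f²/(N·c) + f = 300²/(9 × 0.063) + 300 = 90000/0.567 + 300 ≈ 159030.2 mm ≈ 159.0 m.
Near limit Dn = s·(H − f)/(H + s − 2f) = 12700 × (159030.2 − 300) / (159030.2 + 12700 − 2 × 300) = 12700 × 158730.2 / 171130.2 ≈ 11780 mm ≈ 11.8 m.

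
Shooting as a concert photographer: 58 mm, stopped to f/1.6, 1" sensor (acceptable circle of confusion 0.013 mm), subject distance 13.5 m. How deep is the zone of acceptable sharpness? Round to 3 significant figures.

Hyperfocal distance H = f²/(N·c) + f = 58²/(1.6 × 0.013) + 58 = 3364/0.0208 + 58 ≈ 161788.8 mm ≈ 161.8 m.
Near limit Dn = s·(H − f)/(H + s − 2f) = 13500 × (161788.8 − 58) / (161788.8 + 13500 − 2 × 58) = 13500 × 161730.8 / 175172.8 ≈ 12464.1 mm.
Far limit Df = s·(H − f)/(H − s) = 13500 × (161788.8 − 58) / (161788.8 − 13500) = 13500 × 161730.8 / 148288.8 ≈ 14723.7 mm.
Depth of field = Df − Dn = 14723.7 − 12464.1 ≈ 2259.6 mm ≈ 2.26 m.

2.26 m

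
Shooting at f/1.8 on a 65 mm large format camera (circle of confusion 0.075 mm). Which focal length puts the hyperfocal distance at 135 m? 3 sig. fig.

From H = f²/(N·c) + f, with f ≪ H: f ≈ √(H·N·c) = √(135000 × 1.8 × 0.075) = √18225 ≈ 135.0 mm.
The +f correction barely moves this — solving exactly, f² + N·c·f − N·c·H = 0 ⇒ f = (−N·c + √((N·c)² + 4·N·c·H))/2 = (−0.135 + √72900)/2 ≈ 134.93 mm, so f ≈ 135 mm.

135 mm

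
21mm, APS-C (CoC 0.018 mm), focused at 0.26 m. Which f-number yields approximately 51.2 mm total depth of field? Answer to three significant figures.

f/10

Write h = H − f = f²/(N·c). The thin-lens limits are Dn = s·h/(h + (s−f)) and Df = s·h/(h − (s−f)), so DoF = Df − Dn = 2·s·(s−f)·h / (h² − (s−f)²).
That is a quadratic in h: DoF·h² − 2·s·(s−f)·h − DoF·(s−f)² = 0 ⇒ h = (s−f)·(s + √(s² + DoF²)) / DoF = 239 × (260 + √(260² + 51.2²)) / 51.2 = 239 × (260 + 264.993) / 51.2 ≈ 2450.7 mm.
Then N = f²/(c·h) = 21² / (0.018 × 2450.7) = 441 / 44.112 ≈ 10.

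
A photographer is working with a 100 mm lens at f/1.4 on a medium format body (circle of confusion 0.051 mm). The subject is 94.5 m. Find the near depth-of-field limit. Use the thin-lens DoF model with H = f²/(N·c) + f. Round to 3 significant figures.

Hyperfocal distance H = f²/(N·c) + f = 100²/(1.4 × 0.051) + 100 = 10000/0.0714 + 100 ≈ 140156.0 mm ≈ 140.2 m.
Near limit Dn = s·(H − f)/(H + s − 2f) = 94500 × (140156.0 − 100) / (140156.0 + 94500 − 2 × 100) = 94500 × 140056.0 / 234456.0 ≈ 56451 mm ≈ 56.5 m.

56.5 m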